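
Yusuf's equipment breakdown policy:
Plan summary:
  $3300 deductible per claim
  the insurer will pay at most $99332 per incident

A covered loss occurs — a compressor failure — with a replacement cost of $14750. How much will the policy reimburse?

Less the $3300 deductible: $14750 − $3300 = $11450.
$11450 ≤ $99332, so the limit doesn't bind; insurer pays $11450.

$11450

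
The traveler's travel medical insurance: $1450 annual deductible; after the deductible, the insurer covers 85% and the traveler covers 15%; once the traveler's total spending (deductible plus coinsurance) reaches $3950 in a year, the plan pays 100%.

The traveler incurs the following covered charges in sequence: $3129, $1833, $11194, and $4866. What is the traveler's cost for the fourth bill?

Claim 1 — $3129: $1450 to deductible, leaving $1679; 15% of $1679 = $251.85. Cost to traveler: $1701.85. OOP to date $1701.85.
Claim 2 — $1833: deductible met; 15% of $1833 = $274.95. Cost to traveler: $274.95. OOP to date $1976.80.
Claim 3 — $11194: deductible met; 15% of $11194 = $1679.10. Traveler owes $1679.10 (running OOP $3655.90).
Claim 4 — $4866: deductible met; 15% of $4866 = $729.90. OOP would hit $4385.80 > $3950, so the cap limits the traveler to $3950 − $3655.90 = $294.10.

$294.10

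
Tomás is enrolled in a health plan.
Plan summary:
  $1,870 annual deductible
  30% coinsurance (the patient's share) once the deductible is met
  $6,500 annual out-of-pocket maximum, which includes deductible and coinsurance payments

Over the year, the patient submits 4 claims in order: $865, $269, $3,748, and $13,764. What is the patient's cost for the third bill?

Claim 1 ($865): all of it applies to the deductible. Cost to patient: $865. OOP to date $865.
Claim 2 ($269): fully absorbed by the deductible. Patient pays $269; OOP now $1,134.
Claim 3 ($3,748): deductible takes $736, $3,012 remains; 30% of $3,012 = $903.60. Patient owes $1,639.60 (running OOP $2,773.60).

$1,639.60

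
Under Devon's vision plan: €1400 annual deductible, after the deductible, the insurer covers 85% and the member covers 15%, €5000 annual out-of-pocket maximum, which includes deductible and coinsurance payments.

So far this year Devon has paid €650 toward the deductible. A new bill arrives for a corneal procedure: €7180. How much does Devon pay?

€1714.50

€650 of the €1400 deductible is already met, leaving €750.
The remaining €6430 (= €7180 − €750) moves to coinsurance.
15% of €6430 = €964.50 falls to the member.
So the member owes €750 + €964.50 = €1714.50 before any cap.
Year-to-date out-of-pocket becomes €650 + €1714.50 = €2364.50, still under the €5000 maximum, so no cap applies.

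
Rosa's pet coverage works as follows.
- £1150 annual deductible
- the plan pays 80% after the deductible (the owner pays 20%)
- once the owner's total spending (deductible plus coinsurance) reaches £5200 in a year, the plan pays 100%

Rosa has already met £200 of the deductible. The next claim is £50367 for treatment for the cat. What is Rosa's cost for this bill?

£5000

Deductible still to meet: £1150 − £200 = £950.
After the £950 deductible portion, £50367 − £950 = £49417 is subject to coinsurance.
Owner's 20% share of £49417 is £9883.40.
Owner responsibility before any cap: £950 + £9883.40 = £10833.40.
Adding £10833.40 to the £200 already spent would give £11033.40, which exceeds the £5200 cap; the owner pays just £5200 − £200 = £5000.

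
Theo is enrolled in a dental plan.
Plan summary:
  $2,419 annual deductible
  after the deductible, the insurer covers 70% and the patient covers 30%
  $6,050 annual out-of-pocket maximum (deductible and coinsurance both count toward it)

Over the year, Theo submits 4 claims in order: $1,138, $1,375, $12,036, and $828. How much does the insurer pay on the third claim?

Claim 1 ($1,138): entire amount goes to the deductible. Patient owes $1,138 (running OOP $1,138). Insurer: $1,138 − $1,138 = $0.
Claim 2 ($1,375): deductible takes $1,281, $94 remains; coinsurance $94 × 30% = $28.20. Patient pays $1,309.20; OOP now $2,447.20. Insurer: $1,375 − $1,309.20 = $65.80.
Claim 3 ($12,036): 30% coinsurance on $12,036 = $3,610.80. OOP would hit $6,058 > $6,050, so the cap limits the patient to $6,050 − $2,447.20 = $3,602.80. Plan pays $12,036 − $3,602.80 = $8,433.20.

$8,433.20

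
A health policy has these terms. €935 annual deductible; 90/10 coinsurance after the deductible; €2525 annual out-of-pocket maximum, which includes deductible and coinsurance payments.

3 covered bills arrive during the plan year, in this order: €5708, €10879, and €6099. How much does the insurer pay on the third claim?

€6074.20

Bill 1, €5708: deductible takes €935, €4773 remains; 10% of €4773 = €477.30. Cost to patient: €1412.30. OOP to date €1412.30. Plan pays €5708 − €1412.30 = €4295.70.
Bill 2, €10879: deductible met; 10% of €10879 = €1087.90. Patient owes €1087.90 (running OOP €2500.20). Insurer: €10879 − €1087.90 = €9791.10.
Bill 3, €6099: deductible met; 10% of €6099 = €609.90. OOP would hit €3110.10 > €2525, so the cap limits the patient to €2525 − €2500.20 = €24.80. Insurer: €6099 − €24.80 = €6074.20.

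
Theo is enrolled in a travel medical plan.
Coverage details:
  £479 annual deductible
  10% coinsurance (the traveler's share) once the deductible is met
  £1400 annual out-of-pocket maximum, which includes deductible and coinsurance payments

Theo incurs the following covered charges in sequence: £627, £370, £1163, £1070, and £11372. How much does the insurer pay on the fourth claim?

#1 (£627): £479 finishes the deductible; £148 goes to coinsurance; coinsurance £148 × 10% = £14.80. Cost to traveler: £493.80. OOP to date £493.80. Plan pays £627 − £493.80 = £133.20.
#2 (£370): deductible met; 10% of £370 = £37. Cost to traveler: £37. OOP to date £530.80. Insurer: £370 − £37 = £333.
#3 (£1163): deductible already satisfied, so traveler's share is 10% × £1163 = £116.30. Cost to traveler: £116.30. OOP to date £647.10. Insurer: £1163 − £116.30 = £1046.70.
#4 (£1070): 10% coinsurance on £1070 = £107. Traveler pays £107; OOP now £754.10. Plan pays £1070 − £107 = £963.

£963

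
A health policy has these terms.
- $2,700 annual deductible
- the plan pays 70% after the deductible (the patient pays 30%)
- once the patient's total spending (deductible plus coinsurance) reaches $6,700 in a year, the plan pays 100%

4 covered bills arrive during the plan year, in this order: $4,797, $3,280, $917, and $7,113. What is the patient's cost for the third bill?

Claim 1 ($4,797): $2,700 to deductible, leaving $2,097; patient's 30% is $629.10. Patient pays $3,329.10; OOP now $3,329.10.
Claim 2 ($3,280): deductible met; 30% of $3,280 = $984. Cost to patient: $984. OOP to date $4,313.10.
Claim 3 ($917): deductible already satisfied, so patient's share is 30% × $917 = $275.10. Patient owes $275.10 (running OOP $4,588.20).

$275.10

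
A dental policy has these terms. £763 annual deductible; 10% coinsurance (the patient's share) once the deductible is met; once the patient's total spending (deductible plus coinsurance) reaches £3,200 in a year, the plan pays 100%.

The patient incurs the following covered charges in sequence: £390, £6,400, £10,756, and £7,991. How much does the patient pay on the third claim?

#1 (£390): fully absorbed by the deductible. Patient pays £390; OOP now £390.
#2 (£6,400): £373 finishes the deductible; £6,027 goes to coinsurance; coinsurance £6,027 × 10% = £602.70. Patient pays £975.70; OOP now £1,365.70.
#3 (£10,756): deductible met; 10% of £10,756 = £1,075.60. Patient owes £1,075.60 (running OOP £2,441.30).

£1,075.60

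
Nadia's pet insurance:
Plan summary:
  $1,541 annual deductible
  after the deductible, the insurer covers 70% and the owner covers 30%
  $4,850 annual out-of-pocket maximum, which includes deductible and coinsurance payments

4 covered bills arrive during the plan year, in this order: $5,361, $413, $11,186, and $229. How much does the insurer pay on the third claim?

Bill 1, $5,361: $1,541 to deductible, leaving $3,820; coinsurance $3,820 × 30% = $1,146. Cost to owner: $2,687. OOP to date $2,687. Plan pays $5,361 − $2,687 = $2,674.
Bill 2, $413: 30% coinsurance on $413 = $123.90. Cost to owner: $123.90. OOP to date $2,810.90. Plan pays $413 − $123.90 = $289.10.
Bill 3, $11,186: 30% coinsurance on $11,186 = $3,355.80. OOP would hit $6,166.70 > $4,850, so the cap limits the owner to $4,850 − $2,810.90 = $2,039.10. Insurer: $11,186 − $2,039.10 = $9,146.90.

$9,146.90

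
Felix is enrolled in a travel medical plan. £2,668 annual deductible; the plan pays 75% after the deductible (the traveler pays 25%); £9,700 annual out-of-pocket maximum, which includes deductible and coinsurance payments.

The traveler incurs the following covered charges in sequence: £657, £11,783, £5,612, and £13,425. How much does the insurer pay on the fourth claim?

Claim 1 — £657: all of it applies to the deductible. Traveler owes £657 (running OOP £657). Insurer: £657 − £657 = £0.
Claim 2 — £11,783: £2,011 finishes the deductible; £9,772 goes to coinsurance; 25% of £9,772 = £2,443. Traveler pays £4,454; OOP now £5,111. Plan pays £11,783 − £4,454 = £7,329.
Claim 3 — £5,612: 25% coinsurance on £5,612 = £1,403. Traveler owes £1,403 (running OOP £6,514). Insurer: £5,612 − £1,403 = £4,209.
Claim 4 — £13,425: deductible met; 25% of £13,425 = £3,356.25. That would push OOP to £9,870.25, over the £9,700 cap, so traveler pays £9,700 − £6,514 = £3,186. Insurer: £13,425 − £3,186 = £10,239.

£10,239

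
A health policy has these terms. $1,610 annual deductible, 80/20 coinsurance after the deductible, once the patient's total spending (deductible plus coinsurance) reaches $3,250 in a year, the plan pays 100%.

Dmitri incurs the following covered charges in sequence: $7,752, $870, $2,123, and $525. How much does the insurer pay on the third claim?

$1,885.40

#1 ($7,752): deductible takes $1,610, $6,142 remains; patient's 20% is $1,228.40. Patient pays $2,838.40; OOP now $2,838.40. Plan pays $7,752 − $2,838.40 = $4,913.60.
#2 ($870): deductible met; 20% of $870 = $174. Patient owes $174 (running OOP $3,012.40). Plan pays $870 − $174 = $696.
#3 ($2,123): 20% coinsurance on $2,123 = $424.60. OOP would hit $3,437 > $3,250, so the cap limits the patient to $3,250 − $3,012.40 = $237.60. Plan pays $2,123 − $237.60 = $1,885.40.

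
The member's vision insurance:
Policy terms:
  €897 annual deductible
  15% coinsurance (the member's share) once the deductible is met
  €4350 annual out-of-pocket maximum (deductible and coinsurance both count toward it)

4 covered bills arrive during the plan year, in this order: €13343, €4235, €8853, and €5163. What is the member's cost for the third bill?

Bill 1, €13343: €897 finishes the deductible; €12446 goes to coinsurance; 15% of €12446 = €1866.90. Cost to member: €2763.90. OOP to date €2763.90.
Bill 2, €4235: 15% coinsurance on €4235 = €635.25. Member owes €635.25 (running OOP €3399.15).
Bill 3, €8853: deductible met; 15% of €8853 = €1327.95. Adding that to €3399.15 gives €4727.10, past the €4350 cap; member pays only €4350 − €3399.15 = €950.85.

€950.85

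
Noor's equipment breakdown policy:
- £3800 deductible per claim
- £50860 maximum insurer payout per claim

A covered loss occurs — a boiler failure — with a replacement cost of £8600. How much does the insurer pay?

Less the £3800 deductible: £8600 − £3800 = £4800.
That's under the £50860 cap, so the insurer reimburses the full £4800.

£4800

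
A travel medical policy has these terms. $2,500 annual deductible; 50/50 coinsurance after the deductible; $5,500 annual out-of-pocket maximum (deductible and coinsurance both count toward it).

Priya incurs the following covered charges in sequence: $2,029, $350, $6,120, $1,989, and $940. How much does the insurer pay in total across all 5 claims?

Claim 1 ($2,029): fully absorbed by the deductible. Traveler pays $2,029; OOP now $2,029. Insurer: $2,029 − $2,029 = $0.
Claim 2 ($350): fully absorbed by the deductible. Traveler owes $350 (running OOP $2,379). Plan pays $350 − $350 = $0.
Claim 3 ($6,120): $121 finishes the deductible; $5,999 goes to coinsurance; 50% of $5,999 = $2,999.50. Traveler owes $3,120.50 (running OOP $5,499.50). Plan pays $6,120 − $3,120.50 = $2,999.50.
Claim 4 ($1,989): 50% coinsurance on $1,989 = $994.50. Adding that to $5,499.50 gives $6,494, past the $5,500 cap; traveler pays only $5,500 − $5,499.50 = $0.50. Plan pays $1,989 − $0.50 = $1,988.50.
Claim 5 ($940): deductible already satisfied, so traveler's share is 50% × $940 = $470. Adding that to $5,500 gives $5,970, past the $5,500 cap; traveler pays only $5,500 − $5,500 = $0. Plan pays $940 − $0 = $940.
Insurer total = bills − traveler's total = $11,428 − $5,500 = $5,928.

$5,928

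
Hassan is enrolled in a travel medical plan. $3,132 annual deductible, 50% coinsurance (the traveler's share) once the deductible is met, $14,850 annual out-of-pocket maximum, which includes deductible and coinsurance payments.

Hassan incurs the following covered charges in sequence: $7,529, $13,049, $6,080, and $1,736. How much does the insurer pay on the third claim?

Claim 1 — $7,529: $3,132 finishes the deductible; $4,397 goes to coinsurance; 50% of $4,397 = $2,198.50. Traveler owes $5,330.50 (running OOP $5,330.50). Plan pays $7,529 − $5,330.50 = $2,198.50.
Claim 2 — $13,049: deductible met; 50% of $13,049 = $6,524.50. Traveler owes $6,524.50 (running OOP $11,855). Plan pays $13,049 − $6,524.50 = $6,524.50.
Claim 3 — $6,080: deductible met; 50% of $6,080 = $3,040. That would push OOP to $14,895, over the $14,850 cap, so traveler pays $14,850 − $11,855 = $2,995. Plan pays $6,080 − $2,995 = $3,085.

$3,085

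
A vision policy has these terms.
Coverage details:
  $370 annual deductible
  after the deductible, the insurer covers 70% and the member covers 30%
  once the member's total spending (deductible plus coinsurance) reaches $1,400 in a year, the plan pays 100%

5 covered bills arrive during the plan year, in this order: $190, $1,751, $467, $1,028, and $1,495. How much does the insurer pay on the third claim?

$326.90

#1 ($190): fully absorbed by the deductible. Member pays $190; OOP now $190. Insurer: $190 − $190 = $0.
#2 ($1,751): $180 to deductible, leaving $1,571; coinsurance $1,571 × 30% = $471.30. Member owes $651.30 (running OOP $841.30). Plan pays $1,751 − $651.30 = $1,099.70.
#3 ($467): deductible met; 30% of $467 = $140.10. Cost to member: $140.10. OOP to date $981.40. Plan pays $467 − $140.10 = $326.90.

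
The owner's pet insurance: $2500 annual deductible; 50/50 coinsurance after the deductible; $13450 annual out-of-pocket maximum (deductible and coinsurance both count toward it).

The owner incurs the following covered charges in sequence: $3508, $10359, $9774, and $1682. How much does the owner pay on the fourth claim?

Claim 1 ($3508): $2500 to deductible, leaving $1008; coinsurance $1008 × 50% = $504. Owner pays $3004; OOP now $3004.
Claim 2 ($10359): deductible already satisfied, so owner's share is 50% × $10359 = $5179.50. Owner pays $5179.50; OOP now $8183.50.
Claim 3 ($9774): deductible met; 50% of $9774 = $4887. Owner pays $4887; OOP now $13070.50.
Claim 4 ($1682): 50% coinsurance on $1682 = $841. OOP would hit $13911.50 > $13450, so the cap limits the owner to $13450 − $13070.50 = $379.50.

$379.50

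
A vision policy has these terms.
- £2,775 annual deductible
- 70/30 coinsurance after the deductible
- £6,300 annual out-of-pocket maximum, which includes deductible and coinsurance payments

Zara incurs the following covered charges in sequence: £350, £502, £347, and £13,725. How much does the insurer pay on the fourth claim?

£8,624

#1 (£350): entire amount goes to the deductible. Member owes £350 (running OOP £350). Insurer: £350 − £350 = £0.
#2 (£502): all of it applies to the deductible. Member owes £502 (running OOP £852). Insurer: £502 − £502 = £0.
#3 (£347): all of it applies to the deductible. Member pays £347; OOP now £1,199. Insurer: £347 − £347 = £0.
#4 (£13,725): £1,576 finishes the deductible; £12,149 goes to coinsurance; 30% of £12,149 = £3,644.70. Deductible plus coinsurance: £1,576 + £3,644.70 = £5,220.70. OOP would hit £6,419.70 > £6,300, so the cap limits the member to £6,300 − £1,199 = £5,101. Plan pays £13,725 − £5,101 = £8,624.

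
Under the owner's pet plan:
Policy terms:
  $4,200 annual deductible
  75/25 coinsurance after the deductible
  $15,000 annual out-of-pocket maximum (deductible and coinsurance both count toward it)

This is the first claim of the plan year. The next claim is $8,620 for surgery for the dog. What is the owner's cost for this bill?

$5,305

The full $4,200 deductible is still open; $4,200 of this bill applies to it.
The remaining $4,420 (= $8,620 − $4,200) moves to coinsurance.
25% of $4,420 = $1,105 falls to the owner.
That puts the owner's cost at $4,200 + $1,105 = $5,305 before any cap.
Year-to-date out-of-pocket becomes $0 + $5,305 = $5,305, still under the $15,000 maximum, so no cap applies.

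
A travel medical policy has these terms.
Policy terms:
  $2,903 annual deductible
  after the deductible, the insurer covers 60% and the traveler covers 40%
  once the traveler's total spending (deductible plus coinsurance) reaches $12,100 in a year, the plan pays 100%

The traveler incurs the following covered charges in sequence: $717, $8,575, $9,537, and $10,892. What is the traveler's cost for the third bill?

$3,814.80

Bill 1, $717: fully absorbed by the deductible. Traveler pays $717; OOP now $717.
Bill 2, $8,575: deductible takes $2,186, $6,389 remains; 40% of $6,389 = $2,555.60. Traveler owes $4,741.60 (running OOP $5,458.60).
Bill 3, $9,537: deductible met; 40% of $9,537 = $3,814.80. Cost to traveler: $3,814.80. OOP to date $9,273.40.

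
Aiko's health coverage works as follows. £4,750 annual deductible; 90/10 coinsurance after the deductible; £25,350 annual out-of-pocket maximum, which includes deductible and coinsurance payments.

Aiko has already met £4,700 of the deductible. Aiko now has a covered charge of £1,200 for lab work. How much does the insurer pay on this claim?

£4,700 of the £4,750 deductible is already met, leaving £50.
The remaining £1,150 (= £1,200 − £50) moves to coinsurance.
10% of £1,150 = £115 falls to the patient.
That puts the patient's cost at £50 + £115 = £165 before any cap.
Year-to-date out-of-pocket becomes £4,700 + £165 = £4,865, still under the £25,350 maximum, so no cap applies.
The insurer covers the remainder: £1,200 − £165 = £1,035.

£1,035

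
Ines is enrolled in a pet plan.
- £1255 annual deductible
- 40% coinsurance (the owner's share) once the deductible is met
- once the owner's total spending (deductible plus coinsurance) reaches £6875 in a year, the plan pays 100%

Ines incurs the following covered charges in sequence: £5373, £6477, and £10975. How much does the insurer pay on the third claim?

£9593

Claim 1 (£5373): £1255 finishes the deductible; £4118 goes to coinsurance; owner's 40% is £1647.20. Cost to owner: £2902.20. OOP to date £2902.20. Plan pays £5373 − £2902.20 = £2470.80.
Claim 2 (£6477): deductible met; 40% of £6477 = £2590.80. Cost to owner: £2590.80. OOP to date £5493. Plan pays £6477 − £2590.80 = £3886.20.
Claim 3 (£10975): deductible met; 40% of £10975 = £4390. OOP would hit £9883 > £6875, so the cap limits the owner to £6875 − £5493 = £1382. Plan pays £10975 − £1382 = £9593.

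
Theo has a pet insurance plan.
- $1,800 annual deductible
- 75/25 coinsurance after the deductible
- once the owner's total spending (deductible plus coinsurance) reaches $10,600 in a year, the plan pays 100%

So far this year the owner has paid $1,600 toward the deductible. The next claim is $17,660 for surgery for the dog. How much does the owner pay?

$4,565

$1,600 of the $1,800 deductible is already met, leaving $200.
That leaves $17,660 − $200 = $17,460 for coinsurance.
Coinsurance: $17,460 × 25% = $4,365.
That puts the owner's cost at $200 + $4,365 = $4,565 before any cap.
Total out-of-pocket so far would be $1,600 + $4,565 = $6,165, below the $10,600 cap — no reduction.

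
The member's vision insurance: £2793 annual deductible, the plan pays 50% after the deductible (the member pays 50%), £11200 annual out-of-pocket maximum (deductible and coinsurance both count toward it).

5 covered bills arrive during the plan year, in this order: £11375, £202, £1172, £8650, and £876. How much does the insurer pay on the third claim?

Claim 1 (£11375): £2793 to deductible, leaving £8582; coinsurance £8582 × 50% = £4291. Cost to member: £7084. OOP to date £7084. Plan pays £11375 − £7084 = £4291.
Claim 2 (£202): 50% coinsurance on £202 = £101. Cost to member: £101. OOP to date £7185. Plan pays £202 − £101 = £101.
Claim 3 (£1172): 50% coinsurance on £1172 = £586. Cost to member: £586. OOP to date £7771. Insurer: £1172 − £586 = £586.

£586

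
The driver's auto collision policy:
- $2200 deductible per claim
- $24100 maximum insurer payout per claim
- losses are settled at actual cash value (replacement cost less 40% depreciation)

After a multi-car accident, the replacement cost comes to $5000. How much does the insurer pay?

Actual cash value after 40% depreciation: $5000 × 60% = $3000.
After the deductible, $3000 − $2200 = $800 remains.
$800 ≤ $24100, so the limit doesn't bind; insurer pays $800.

$800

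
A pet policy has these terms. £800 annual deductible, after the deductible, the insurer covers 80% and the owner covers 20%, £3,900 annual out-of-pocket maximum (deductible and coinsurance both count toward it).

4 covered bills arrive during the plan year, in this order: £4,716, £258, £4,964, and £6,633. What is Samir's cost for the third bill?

Claim 1 — £4,716: £800 finishes the deductible; £3,916 goes to coinsurance; 20% of £3,916 = £783.20. Owner owes £1,583.20 (running OOP £1,583.20).
Claim 2 — £258: 20% coinsurance on £258 = £51.60. Owner pays £51.60; OOP now £1,634.80.
Claim 3 — £4,964: 20% coinsurance on £4,964 = £992.80. Owner owes £992.80 (running OOP £2,627.60).

£992.80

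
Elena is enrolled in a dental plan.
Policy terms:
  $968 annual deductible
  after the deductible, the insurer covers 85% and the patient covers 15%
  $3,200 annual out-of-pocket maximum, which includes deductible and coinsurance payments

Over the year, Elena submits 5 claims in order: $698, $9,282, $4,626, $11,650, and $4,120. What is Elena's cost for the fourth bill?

$186.30

#1 ($698): entire amount goes to the deductible. Patient owes $698 (running OOP $698).
#2 ($9,282): $270 finishes the deductible; $9,012 goes to coinsurance; patient's 15% is $1,351.80. Cost to patient: $1,621.80. OOP to date $2,319.80.
#3 ($4,626): 15% coinsurance on $4,626 = $693.90. Patient owes $693.90 (running OOP $3,013.70).
#4 ($11,650): deductible met; 15% of $11,650 = $1,747.50. OOP would hit $4,761.20 > $3,200, so the cap limits the patient to $3,200 − $3,013.70 = $186.30.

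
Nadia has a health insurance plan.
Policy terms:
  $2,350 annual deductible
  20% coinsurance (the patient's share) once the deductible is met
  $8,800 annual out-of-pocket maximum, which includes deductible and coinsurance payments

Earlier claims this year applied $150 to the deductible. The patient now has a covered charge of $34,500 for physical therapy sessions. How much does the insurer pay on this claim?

$25,850

$150 of the $2,350 deductible is already met, leaving $2,200.
That leaves $34,500 − $2,200 = $32,300 for coinsurance.
Coinsurance: $32,300 × 20% = $6,460.
So the patient owes $2,200 + $6,460 = $8,660 before any cap.
Year-to-date out-of-pocket would reach $150 + $8,660 = $8,810, above the $8,800 maximum, so the patient pays only $8,800 − $150 = $8,650.
The plan picks up $34,500 − $8,650 = $25,850.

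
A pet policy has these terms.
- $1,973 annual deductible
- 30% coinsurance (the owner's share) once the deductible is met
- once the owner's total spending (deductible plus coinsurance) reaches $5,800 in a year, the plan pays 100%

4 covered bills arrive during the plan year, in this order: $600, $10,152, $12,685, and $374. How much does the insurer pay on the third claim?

Claim 1 ($600): fully absorbed by the deductible. Cost to owner: $600. OOP to date $600. Insurer: $600 − $600 = $0.
Claim 2 ($10,152): $1,373 to deductible, leaving $8,779; 30% of $8,779 = $2,633.70. Owner owes $4,006.70 (running OOP $4,606.70). Insurer: $10,152 − $4,006.70 = $6,145.30.
Claim 3 ($12,685): 30% coinsurance on $12,685 = $3,805.50. OOP would hit $8,412.20 > $5,800, so the cap limits the owner to $5,800 − $4,606.70 = $1,193.30. Plan pays $12,685 − $1,193.30 = $11,491.70.

$11,491.70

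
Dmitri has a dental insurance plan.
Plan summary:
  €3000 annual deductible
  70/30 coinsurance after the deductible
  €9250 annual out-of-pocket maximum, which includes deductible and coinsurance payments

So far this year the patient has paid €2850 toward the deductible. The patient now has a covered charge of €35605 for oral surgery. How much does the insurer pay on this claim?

Deductible still to meet: €3000 − €2850 = €150.
After the €150 deductible portion, €35605 − €150 = €35455 is subject to coinsurance.
Patient's 30% share of €35455 is €10636.50.
So the patient owes €150 + €10636.50 = €10786.50 before any cap.
Year-to-date out-of-pocket would reach €2850 + €10786.50 = €13636.50, above the €9250 maximum, so the patient pays only €9250 − €2850 = €6400.
Insurer pays the balance: €35605 − €6400 = €29205.

€29205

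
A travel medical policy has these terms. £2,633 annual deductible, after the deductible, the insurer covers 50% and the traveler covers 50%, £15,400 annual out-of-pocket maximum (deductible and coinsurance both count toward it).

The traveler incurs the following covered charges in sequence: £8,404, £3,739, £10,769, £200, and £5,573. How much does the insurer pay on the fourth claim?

Claim 1 — £8,404: £2,633 to deductible, leaving £5,771; traveler's 50% is £2,885.50. Traveler owes £5,518.50 (running OOP £5,518.50). Plan pays £8,404 − £5,518.50 = £2,885.50.
Claim 2 — £3,739: deductible already satisfied, so traveler's share is 50% × £3,739 = £1,869.50. Traveler owes £1,869.50 (running OOP £7,388). Insurer: £3,739 − £1,869.50 = £1,869.50.
Claim 3 — £10,769: 50% coinsurance on £10,769 = £5,384.50. Cost to traveler: £5,384.50. OOP to date £12,772.50. Plan pays £10,769 − £5,384.50 = £5,384.50.
Claim 4 — £200: 50% coinsurance on £200 = £100. Cost to traveler: £100. OOP to date £12,872.50. Plan pays £200 − £100 = £100.

£100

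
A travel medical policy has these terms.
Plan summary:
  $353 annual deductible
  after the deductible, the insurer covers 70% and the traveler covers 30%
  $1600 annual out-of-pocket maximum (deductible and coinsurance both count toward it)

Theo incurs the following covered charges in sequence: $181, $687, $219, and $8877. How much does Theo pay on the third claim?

$65.70

Bill 1, $181: fully absorbed by the deductible. Cost to traveler: $181. OOP to date $181.
Bill 2, $687: deductible takes $172, $515 remains; 30% of $515 = $154.50. Cost to traveler: $326.50. OOP to date $507.50.
Bill 3, $219: 30% coinsurance on $219 = $65.70. Traveler pays $65.70; OOP now $573.20.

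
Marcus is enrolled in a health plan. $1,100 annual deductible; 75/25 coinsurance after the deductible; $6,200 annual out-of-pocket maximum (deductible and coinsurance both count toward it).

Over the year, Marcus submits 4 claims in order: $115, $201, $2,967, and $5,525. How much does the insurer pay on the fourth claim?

$4,143.75

Bill 1, $115: fully absorbed by the deductible. Patient pays $115; OOP now $115. Insurer: $115 − $115 = $0.
Bill 2, $201: entire amount goes to the deductible. Patient owes $201 (running OOP $316). Insurer: $201 − $201 = $0.
Bill 3, $2,967: deductible takes $784, $2,183 remains; 25% of $2,183 = $545.75. Cost to patient: $1,329.75. OOP to date $1,645.75. Plan pays $2,967 − $1,329.75 = $1,637.25.
Bill 4, $5,525: deductible already satisfied, so patient's share is 25% × $5,525 = $1,381.25. Patient pays $1,381.25; OOP now $3,027. Plan pays $5,525 − $1,381.25 = $4,143.75.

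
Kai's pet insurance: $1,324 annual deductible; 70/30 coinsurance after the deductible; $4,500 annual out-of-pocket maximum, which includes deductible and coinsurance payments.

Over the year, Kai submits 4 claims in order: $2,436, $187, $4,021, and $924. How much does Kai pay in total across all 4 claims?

$3,197.20

Claim 1 ($2,436): $1,324 to deductible, leaving $1,112; 30% of $1,112 = $333.60. Owner pays $1,657.60; OOP now $1,657.60.
Claim 2 ($187): deductible met; 30% of $187 = $56.10. Owner owes $56.10 (running OOP $1,713.70).
Claim 3 ($4,021): 30% coinsurance on $4,021 = $1,206.30. Cost to owner: $1,206.30. OOP to date $2,920.
Claim 4 ($924): deductible already satisfied, so owner's share is 30% × $924 = $277.20. Owner pays $277.20; OOP now $3,197.20.
Summing the owner's payments: $1,657.60 + $56.10 + $1,206.30 + $277.20 = $3,197.20.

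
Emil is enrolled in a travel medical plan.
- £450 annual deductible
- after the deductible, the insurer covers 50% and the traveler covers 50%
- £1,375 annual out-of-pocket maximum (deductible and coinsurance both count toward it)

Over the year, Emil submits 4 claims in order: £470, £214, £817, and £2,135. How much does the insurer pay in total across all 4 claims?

£2,261

#1 (£470): £450 finishes the deductible; £20 goes to coinsurance; traveler's 50% is £10. Traveler pays £460; OOP now £460. Insurer: £470 − £460 = £10.
#2 (£214): deductible already satisfied, so traveler's share is 50% × £214 = £107. Cost to traveler: £107. OOP to date £567. Plan pays £214 − £107 = £107.
#3 (£817): deductible already satisfied, so traveler's share is 50% × £817 = £408.50. Traveler pays £408.50; OOP now £975.50. Plan pays £817 − £408.50 = £408.50.
#4 (£2,135): deductible already satisfied, so traveler's share is 50% × £2,135 = £1,067.50. OOP would hit £2,043 > £1,375, so the cap limits the traveler to £1,375 − £975.50 = £399.50. Plan pays £2,135 − £399.50 = £1,735.50.
Insurer total = bills − traveler's total = £3,636 − £1,375 = £2,261.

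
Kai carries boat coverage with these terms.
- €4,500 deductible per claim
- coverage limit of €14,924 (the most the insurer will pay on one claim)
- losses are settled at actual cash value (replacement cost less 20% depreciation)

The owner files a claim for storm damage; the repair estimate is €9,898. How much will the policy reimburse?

At 20% depreciation, ACV = €9,898 − €1,979.60 = €7,918.40.
Subtract the deductible: €7,918.40 − €4,500 = €3,418.40.
€3,418.40 ≤ €14,924, so the limit doesn't bind; insurer pays €3,418.40.

€3,418.40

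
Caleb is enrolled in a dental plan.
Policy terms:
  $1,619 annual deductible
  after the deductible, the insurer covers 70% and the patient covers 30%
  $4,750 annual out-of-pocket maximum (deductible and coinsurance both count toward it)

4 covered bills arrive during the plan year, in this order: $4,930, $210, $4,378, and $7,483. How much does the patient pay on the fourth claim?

$761.30

#1 ($4,930): $1,619 finishes the deductible; $3,311 goes to coinsurance; patient's 30% is $993.30. Patient pays $2,612.30; OOP now $2,612.30.
#2 ($210): deductible met; 30% of $210 = $63. Patient pays $63; OOP now $2,675.30.
#3 ($4,378): 30% coinsurance on $4,378 = $1,313.40. Cost to patient: $1,313.40. OOP to date $3,988.70.
#4 ($7,483): 30% coinsurance on $7,483 = $2,244.90. Adding that to $3,988.70 gives $6,233.60, past the $4,750 cap; patient pays only $4,750 − $3,988.70 = $761.30.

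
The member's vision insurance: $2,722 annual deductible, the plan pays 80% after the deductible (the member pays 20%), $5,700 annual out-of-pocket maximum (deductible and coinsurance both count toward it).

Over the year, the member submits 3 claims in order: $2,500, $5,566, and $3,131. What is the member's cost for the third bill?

#1 ($2,500): entire amount goes to the deductible. Cost to member: $2,500. OOP to date $2,500.
#2 ($5,566): deductible takes $222, $5,344 remains; member's 20% is $1,068.80. Member owes $1,290.80 (running OOP $3,790.80).
#3 ($3,131): 20% coinsurance on $3,131 = $626.20. Member pays $626.20; OOP now $4,417.

$626.20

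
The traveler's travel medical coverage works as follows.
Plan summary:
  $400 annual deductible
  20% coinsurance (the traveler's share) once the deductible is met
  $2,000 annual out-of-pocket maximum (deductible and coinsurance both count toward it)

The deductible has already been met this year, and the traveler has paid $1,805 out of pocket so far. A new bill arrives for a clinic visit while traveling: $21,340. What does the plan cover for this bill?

With the deductible met, the entire $21,340 is subject to coinsurance.
Traveler's 20% share of $21,340 is $4,268.
That would bring total out-of-pocket to $6,073, past the $2,000 cap. The traveler is capped at $2,000 − $1,805 = $195 on this claim.
The insurer covers the remainder: $21,340 − $195 = $21,145.

$21,145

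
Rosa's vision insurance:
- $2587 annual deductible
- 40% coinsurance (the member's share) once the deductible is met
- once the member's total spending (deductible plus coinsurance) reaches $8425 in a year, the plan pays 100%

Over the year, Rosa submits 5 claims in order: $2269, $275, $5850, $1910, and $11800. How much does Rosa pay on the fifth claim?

Claim 1 — $2269: fully absorbed by the deductible. Cost to member: $2269. OOP to date $2269.
Claim 2 — $275: all of it applies to the deductible. Cost to member: $275. OOP to date $2544.
Claim 3 — $5850: $43 to deductible, leaving $5807; 40% of $5807 = $2322.80. Member owes $2365.80 (running OOP $4909.80).
Claim 4 — $1910: deductible met; 40% of $1910 = $764. Cost to member: $764. OOP to date $5673.80.
Claim 5 — $11800: deductible met; 40% of $11800 = $4720. That would push OOP to $10393.80, over the $8425 cap, so member pays $8425 − $5673.80 = $2751.20.

$2751.20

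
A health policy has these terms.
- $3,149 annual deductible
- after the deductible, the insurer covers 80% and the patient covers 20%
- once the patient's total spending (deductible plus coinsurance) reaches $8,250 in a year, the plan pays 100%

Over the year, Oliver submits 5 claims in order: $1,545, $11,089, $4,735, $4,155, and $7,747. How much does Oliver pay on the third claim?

$947

Bill 1, $1,545: entire amount goes to the deductible. Patient owes $1,545 (running OOP $1,545).
Bill 2, $11,089: deductible takes $1,604, $9,485 remains; coinsurance $9,485 × 20% = $1,897. Patient owes $3,501 (running OOP $5,046).
Bill 3, $4,735: deductible met; 20% of $4,735 = $947. Cost to patient: $947. OOP to date $5,993.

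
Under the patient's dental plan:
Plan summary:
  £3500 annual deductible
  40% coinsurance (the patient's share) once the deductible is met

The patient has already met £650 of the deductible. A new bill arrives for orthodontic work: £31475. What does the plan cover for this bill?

£17175

Deductible still to meet: £3500 − £650 = £2850.
After the £2850 deductible portion, £31475 − £2850 = £28625 is subject to coinsurance.
Coinsurance: £28625 × 40% = £11450.
Patient responsibility: £2850 + £11450 = £14300.
Insurer pays the balance: £31475 − £14300 = £17175.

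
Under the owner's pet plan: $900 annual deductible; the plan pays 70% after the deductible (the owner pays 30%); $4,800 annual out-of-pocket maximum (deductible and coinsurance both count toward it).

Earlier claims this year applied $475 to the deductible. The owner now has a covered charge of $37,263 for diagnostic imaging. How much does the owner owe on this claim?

$4,325

Deductible still to meet: $900 − $475 = $425.
After the $425 deductible portion, $37,263 − $425 = $36,838 is subject to coinsurance.
Coinsurance: $36,838 × 30% = $11,051.40.
So the owner owes $425 + $11,051.40 = $11,476.40 before any cap.
That would bring total out-of-pocket to $11,951.40, past the $4,800 cap. The owner is capped at $4,800 − $475 = $4,325 on this claim.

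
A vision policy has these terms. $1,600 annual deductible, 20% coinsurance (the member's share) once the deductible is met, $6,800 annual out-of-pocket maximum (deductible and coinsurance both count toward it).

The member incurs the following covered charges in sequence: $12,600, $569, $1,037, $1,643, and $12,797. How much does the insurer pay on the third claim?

Claim 1 ($12,600): $1,600 to deductible, leaving $11,000; 20% of $11,000 = $2,200. Cost to member: $3,800. OOP to date $3,800. Insurer: $12,600 − $3,800 = $8,800.
Claim 2 ($569): deductible already satisfied, so member's share is 20% × $569 = $113.80. Cost to member: $113.80. OOP to date $3,913.80. Insurer: $569 − $113.80 = $455.20.
Claim 3 ($1,037): deductible met; 20% of $1,037 = $207.40. Member pays $207.40; OOP now $4,121.20. Insurer: $1,037 − $207.40 = $829.60.

$829.60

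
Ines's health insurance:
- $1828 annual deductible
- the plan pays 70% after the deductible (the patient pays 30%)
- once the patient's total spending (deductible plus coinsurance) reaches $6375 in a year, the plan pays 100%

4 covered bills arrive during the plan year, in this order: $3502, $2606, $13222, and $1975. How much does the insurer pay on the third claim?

Claim 1 ($3502): $1828 finishes the deductible; $1674 goes to coinsurance; coinsurance $1674 × 30% = $502.20. Cost to patient: $2330.20. OOP to date $2330.20. Plan pays $3502 − $2330.20 = $1171.80.
Claim 2 ($2606): deductible met; 30% of $2606 = $781.80. Patient pays $781.80; OOP now $3112. Insurer: $2606 − $781.80 = $1824.20.
Claim 3 ($13222): deductible already satisfied, so patient's share is 30% × $13222 = $3966.60. That would push OOP to $7078.60, over the $6375 cap, so patient pays $6375 − $3112 = $3263. Plan pays $13222 − $3263 = $9959.

$9959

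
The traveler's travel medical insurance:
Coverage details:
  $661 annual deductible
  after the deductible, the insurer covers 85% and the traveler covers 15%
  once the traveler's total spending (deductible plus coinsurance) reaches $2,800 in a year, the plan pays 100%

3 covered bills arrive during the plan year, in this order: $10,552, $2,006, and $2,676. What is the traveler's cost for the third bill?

Bill 1, $10,552: $661 to deductible, leaving $9,891; 15% of $9,891 = $1,483.65. Traveler pays $2,144.65; OOP now $2,144.65.
Bill 2, $2,006: 15% coinsurance on $2,006 = $300.90. Traveler pays $300.90; OOP now $2,445.55.
Bill 3, $2,676: deductible met; 15% of $2,676 = $401.40. OOP would hit $2,846.95 > $2,800, so the cap limits the traveler to $2,800 − $2,445.55 = $354.45.

$354.45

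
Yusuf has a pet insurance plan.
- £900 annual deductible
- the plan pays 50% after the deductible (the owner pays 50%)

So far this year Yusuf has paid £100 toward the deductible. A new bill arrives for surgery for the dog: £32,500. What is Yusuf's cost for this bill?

£100 of the £900 deductible is already met, leaving £800.
The remaining £31,700 (= £32,500 − £800) moves to coinsurance.
Owner's 50% share of £31,700 is £15,850.
That puts the owner's cost at £800 + £15,850 = £16,650.

£16,650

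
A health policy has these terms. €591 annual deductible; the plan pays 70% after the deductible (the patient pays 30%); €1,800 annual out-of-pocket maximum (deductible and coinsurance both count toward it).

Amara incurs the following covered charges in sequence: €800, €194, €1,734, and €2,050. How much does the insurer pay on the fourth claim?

#1 (€800): deductible takes €591, €209 remains; patient's 30% is €62.70. Patient pays €653.70; OOP now €653.70. Plan pays €800 − €653.70 = €146.30.
#2 (€194): deductible already satisfied, so patient's share is 30% × €194 = €58.20. Cost to patient: €58.20. OOP to date €711.90. Insurer: €194 − €58.20 = €135.80.
#3 (€1,734): 30% coinsurance on €1,734 = €520.20. Cost to patient: €520.20. OOP to date €1,232.10. Plan pays €1,734 − €520.20 = €1,213.80.
#4 (€2,050): 30% coinsurance on €2,050 = €615. Adding that to €1,232.10 gives €1,847.10, past the €1,800 cap; patient pays only €1,800 − €1,232.10 = €567.90. Plan pays €2,050 − €567.90 = €1,482.10.

€1,482.10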